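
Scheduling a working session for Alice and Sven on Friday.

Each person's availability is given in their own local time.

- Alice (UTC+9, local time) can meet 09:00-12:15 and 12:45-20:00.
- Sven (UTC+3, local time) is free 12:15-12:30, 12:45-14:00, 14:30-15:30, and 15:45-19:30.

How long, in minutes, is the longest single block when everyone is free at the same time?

75 minutes

Alice → UTC: 00:00–03:15, 03:45–11:00.
Sven → UTC: 09:15–09:30, 09:45–11:00, 11:30–12:30, 12:45–16:30.
Alice ∩ Sven: 09:15–09:30, 09:45–11:00.
Common window lengths: 15, 75 min; longest is 75.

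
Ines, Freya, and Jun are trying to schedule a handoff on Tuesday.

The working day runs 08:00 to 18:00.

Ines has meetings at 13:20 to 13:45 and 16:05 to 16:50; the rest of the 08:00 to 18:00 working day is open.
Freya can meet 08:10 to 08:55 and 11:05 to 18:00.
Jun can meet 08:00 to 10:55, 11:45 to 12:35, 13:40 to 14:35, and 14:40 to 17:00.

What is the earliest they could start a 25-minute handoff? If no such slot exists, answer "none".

Ines free within 08:00–18:00: 08:00–13:20, 13:45–16:05, 16:50–18:00.
Ines ∩ Freya: 08:10–08:55, 11:05–13:20, 13:45–16:05, 16:50–18:00.
Ines ∩ Freya ∩ Jun: 08:10–08:55, 11:45–12:35, 13:45–14:35, 14:40–16:05, 16:50–17:00.
Windows ≥ 25 min: 08:10–08:55, 11:45–12:35, 13:45–14:35, 14:40–16:05.
Earliest such window starts at 08:10.

08:10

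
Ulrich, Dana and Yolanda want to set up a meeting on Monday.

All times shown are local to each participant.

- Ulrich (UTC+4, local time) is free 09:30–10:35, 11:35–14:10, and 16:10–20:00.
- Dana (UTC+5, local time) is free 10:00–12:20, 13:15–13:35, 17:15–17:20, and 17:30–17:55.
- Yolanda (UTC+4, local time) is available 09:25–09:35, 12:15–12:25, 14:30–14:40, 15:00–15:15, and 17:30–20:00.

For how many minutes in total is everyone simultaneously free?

Ulrich → UTC: 05:30–06:35, 07:35–10:10, 12:10–16:00.
Dana → UTC: 05:00–07:20, 08:15–08:35, 12:15–12:20, 12:30–12:55.
Yolanda → UTC: 05:25–05:35, 08:15–08:25, 10:30–10:40, 11:00–11:15, 13:30–16:00.
Ulrich ∩ Dana: 05:30–06:35, 08:15–08:35, 12:15–12:20, 12:30–12:55.
Ulrich ∩ Dana ∩ Yolanda: 05:30–05:35, 08:15–08:25.
Total common minutes: 5 + 10 = 15.

15 minutes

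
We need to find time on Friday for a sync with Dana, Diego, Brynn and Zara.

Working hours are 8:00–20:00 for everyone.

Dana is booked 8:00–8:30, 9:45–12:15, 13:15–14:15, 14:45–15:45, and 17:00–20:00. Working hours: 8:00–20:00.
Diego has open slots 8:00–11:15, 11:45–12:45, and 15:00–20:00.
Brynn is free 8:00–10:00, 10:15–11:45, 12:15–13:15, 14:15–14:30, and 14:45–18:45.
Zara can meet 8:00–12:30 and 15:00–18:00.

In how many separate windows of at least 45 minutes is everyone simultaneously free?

2

Dana free within 08:00–20:00: 08:30–09:45, 12:15–13:15, 14:15–14:45, 15:45–17:00.
Dana ∩ Diego: 08:30–09:45, 12:15–12:45, 15:45–17:00.
Dana ∩ Diego ∩ Brynn: 08:30–09:45, 12:15–12:45, 15:45–17:00.
Dana ∩ Diego ∩ Brynn ∩ Zara: 08:30–09:45, 12:15–12:30, 15:45–17:00.
Windows ≥ 45 min: 08:30–09:45, 15:45–17:00.
That's 2 windows.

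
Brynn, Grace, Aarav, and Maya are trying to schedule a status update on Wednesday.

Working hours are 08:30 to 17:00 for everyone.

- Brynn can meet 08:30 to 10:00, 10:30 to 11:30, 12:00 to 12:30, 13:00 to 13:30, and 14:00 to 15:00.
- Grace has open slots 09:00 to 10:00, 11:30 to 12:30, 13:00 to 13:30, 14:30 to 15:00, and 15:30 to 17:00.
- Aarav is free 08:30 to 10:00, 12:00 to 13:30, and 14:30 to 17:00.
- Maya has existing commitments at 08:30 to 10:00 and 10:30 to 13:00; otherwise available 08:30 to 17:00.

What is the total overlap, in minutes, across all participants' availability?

Maya free within 08:30–17:00: 10:00–10:30, 13:00–17:00.
Brynn ∩ Grace: 09:00–10:00, 12:00–12:30, 13:00–13:30, 14:30–15:00.
Brynn ∩ Grace ∩ Aarav: 09:00–10:00, 12:00–12:30, 13:00–13:30, 14:30–15:00.
Brynn ∩ Grace ∩ Aarav ∩ Maya: 13:00–13:30, 14:30–15:00.
Total common minutes: 30 + 30 = 60.

60 minutes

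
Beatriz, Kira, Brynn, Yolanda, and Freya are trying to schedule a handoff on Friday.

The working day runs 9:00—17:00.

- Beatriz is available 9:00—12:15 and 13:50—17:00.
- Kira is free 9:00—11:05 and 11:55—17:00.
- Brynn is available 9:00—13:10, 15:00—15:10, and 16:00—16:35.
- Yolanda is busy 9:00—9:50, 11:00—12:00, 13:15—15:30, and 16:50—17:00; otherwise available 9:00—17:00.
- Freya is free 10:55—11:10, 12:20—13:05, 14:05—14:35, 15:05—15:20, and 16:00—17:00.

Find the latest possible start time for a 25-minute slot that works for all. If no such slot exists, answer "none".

Yolanda free within 09:00–17:00: 09:50–11:00, 12:00–13:15, 15:30–16:50.
Beatriz ∩ Kira: 09:00–11:05, 11:55–12:15, 13:50–17:00.
Beatriz ∩ Kira ∩ Brynn: 09:00–11:05, 11:55–12:15, 15:00–15:10, 16:00–16:35.
Beatriz ∩ Kira ∩ Brynn ∩ Yolanda: 09:50–11:00, 12:00–12:15, 16:00–16:35.
Beatriz ∩ Kira ∩ Brynn ∩ Yolanda ∩ Freya: 10:55–11:00, 16:00–16:35.
Windows ≥ 25 min: 16:00–16:35.
Latest start in the last window 16:00–16:35 is 16:35 − 25 min = 16:10.

16:10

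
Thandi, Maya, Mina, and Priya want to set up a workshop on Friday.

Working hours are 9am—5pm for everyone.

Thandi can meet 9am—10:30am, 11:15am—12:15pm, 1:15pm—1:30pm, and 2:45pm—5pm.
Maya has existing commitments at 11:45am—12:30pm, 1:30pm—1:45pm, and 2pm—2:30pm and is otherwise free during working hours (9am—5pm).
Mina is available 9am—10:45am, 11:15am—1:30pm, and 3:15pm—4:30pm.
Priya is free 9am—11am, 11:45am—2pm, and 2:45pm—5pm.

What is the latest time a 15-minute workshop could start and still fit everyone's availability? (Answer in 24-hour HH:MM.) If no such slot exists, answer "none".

16:15

Maya free within 09:00–17:00: 09:00–11:45, 12:30–13:30, 13:45–14:00, 14:30–17:00.
Thandi ∩ Maya: 09:00–10:30, 11:15–11:45, 13:15–13:30, 14:45–17:00.
Thandi ∩ Maya ∩ Mina: 09:00–10:30, 11:15–11:45, 13:15–13:30, 15:15–16:30.
Thandi ∩ Maya ∩ Mina ∩ Priya: 09:00–10:30, 13:15–13:30, 15:15–16:30.
Windows ≥ 15 min: 09:00–10:30, 13:15–13:30, 15:15–16:30.
Latest start in the last window 15:15–16:30 is 16:30 − 15 min = 16:15.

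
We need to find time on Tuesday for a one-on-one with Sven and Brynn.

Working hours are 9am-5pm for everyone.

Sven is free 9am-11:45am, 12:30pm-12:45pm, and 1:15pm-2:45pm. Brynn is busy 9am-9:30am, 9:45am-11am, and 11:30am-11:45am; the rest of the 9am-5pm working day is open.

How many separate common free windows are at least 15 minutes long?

Brynn free within 09:00–17:00: 09:30–09:45, 11:00–11:30, 11:45–17:00.
Sven ∩ Brynn: 09:30–09:45, 11:00–11:30, 12:30–12:45, 13:15–14:45.
Windows ≥ 15 min: 09:30–09:45, 11:00–11:30, 12:30–12:45, 13:15–14:45.
That's 4 windows.

4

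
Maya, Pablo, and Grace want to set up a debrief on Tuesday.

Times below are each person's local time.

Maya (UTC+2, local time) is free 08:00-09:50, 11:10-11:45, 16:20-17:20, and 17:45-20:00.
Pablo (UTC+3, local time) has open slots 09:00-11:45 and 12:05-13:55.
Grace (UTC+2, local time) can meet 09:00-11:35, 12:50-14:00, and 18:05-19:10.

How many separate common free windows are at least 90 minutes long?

Maya → UTC: 06:00–07:50, 09:10–09:45, 14:20–15:20, 15:45–18:00.
Pablo → UTC: 06:00–08:45, 09:05–10:55.
Grace → UTC: 07:00–09:35, 10:50–12:00, 16:05–17:10.
Maya ∩ Pablo: 06:00–07:50, 09:10–09:45.
Maya ∩ Pablo ∩ Grace: 07:00–07:50, 09:10–09:35.
Windows ≥ 90 min: (none).
That's 0 windows.

0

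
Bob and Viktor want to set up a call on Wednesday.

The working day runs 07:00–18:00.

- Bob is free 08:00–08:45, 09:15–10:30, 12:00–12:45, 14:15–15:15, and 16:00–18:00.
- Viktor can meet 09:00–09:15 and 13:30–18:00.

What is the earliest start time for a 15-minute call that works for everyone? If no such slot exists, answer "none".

Bob ∩ Viktor: 14:15–15:15, 16:00–18:00.
Windows ≥ 15 min: 14:15–15:15, 16:00–18:00.
Earliest such window starts at 14:15.

14:15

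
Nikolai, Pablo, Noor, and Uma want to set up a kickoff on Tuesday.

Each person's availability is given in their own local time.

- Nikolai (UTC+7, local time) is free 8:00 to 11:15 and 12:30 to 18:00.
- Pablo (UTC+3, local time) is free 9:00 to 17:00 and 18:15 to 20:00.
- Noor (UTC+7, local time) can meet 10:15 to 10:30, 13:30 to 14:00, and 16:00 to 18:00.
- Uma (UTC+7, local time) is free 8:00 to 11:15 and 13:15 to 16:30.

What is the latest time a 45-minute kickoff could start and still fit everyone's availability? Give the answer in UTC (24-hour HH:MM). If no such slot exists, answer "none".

Nikolai → UTC: 01:00–04:15, 05:30–11:00.
Pablo → UTC: 06:00–14:00, 15:15–17:00.
Noor → UTC: 03:15–03:30, 06:30–07:00, 09:00–11:00.
Uma → UTC: 01:00–04:15, 06:15–09:30.
Nikolai ∩ Pablo: 06:00–11:00.
Nikolai ∩ Pablo ∩ Noor: 06:30–07:00, 09:00–11:00.
Nikolai ∩ Pablo ∩ Noor ∩ Uma: 06:30–07:00, 09:00–09:30.
Windows ≥ 45 min: (none).

none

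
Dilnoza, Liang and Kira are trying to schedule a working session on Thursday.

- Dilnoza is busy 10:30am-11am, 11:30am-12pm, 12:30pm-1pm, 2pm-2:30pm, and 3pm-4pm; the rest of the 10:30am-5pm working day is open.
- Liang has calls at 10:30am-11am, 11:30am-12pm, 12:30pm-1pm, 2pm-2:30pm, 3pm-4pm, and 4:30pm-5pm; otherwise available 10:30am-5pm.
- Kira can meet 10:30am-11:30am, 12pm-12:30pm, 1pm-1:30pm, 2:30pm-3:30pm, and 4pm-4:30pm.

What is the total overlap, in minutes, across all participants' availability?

Dilnoza free within 10:30–17:00: 11:00–11:30, 12:00–12:30, 13:00–14:00, 14:30–15:00, 16:00–17:00.
Liang free within 10:30–17:00: 11:00–11:30, 12:00–12:30, 13:00–14:00, 14:30–15:00, 16:00–16:30.
Dilnoza ∩ Liang: 11:00–11:30, 12:00–12:30, 13:00–14:00, 14:30–15:00, 16:00–16:30.
Dilnoza ∩ Liang ∩ Kira: 11:00–11:30, 12:00–12:30, 13:00–13:30, 14:30–15:00, 16:00–16:30.
Total common minutes: 30 + 30 + 30 + 30 + 30 = 150.

150 minutes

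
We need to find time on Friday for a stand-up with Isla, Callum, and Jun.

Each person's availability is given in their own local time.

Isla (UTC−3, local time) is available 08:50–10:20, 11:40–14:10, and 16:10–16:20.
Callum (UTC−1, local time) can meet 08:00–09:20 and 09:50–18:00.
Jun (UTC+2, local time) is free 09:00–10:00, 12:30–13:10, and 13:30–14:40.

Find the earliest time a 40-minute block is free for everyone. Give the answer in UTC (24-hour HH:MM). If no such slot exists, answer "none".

Isla → UTC: 11:50–13:20, 14:40–17:10, 19:10–19:20.
Callum → UTC: 09:00–10:20, 10:50–19:00.
Jun → UTC: 07:00–08:00, 10:30–11:10, 11:30–12:40.
Isla ∩ Callum: 11:50–13:20, 14:40–17:10.
Isla ∩ Callum ∩ Jun: 11:50–12:40.
Windows ≥ 40 min: 11:50–12:40.
Earliest such window starts at 11:50.

11:50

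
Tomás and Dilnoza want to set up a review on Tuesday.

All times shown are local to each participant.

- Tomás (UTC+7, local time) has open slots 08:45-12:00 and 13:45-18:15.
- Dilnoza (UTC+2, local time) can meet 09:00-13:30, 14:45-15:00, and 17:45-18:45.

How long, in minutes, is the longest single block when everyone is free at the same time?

Tomás → UTC: 01:45–05:00, 06:45–11:15.
Dilnoza → UTC: 07:00–11:30, 12:45–13:00, 15:45–16:45.
Tomás ∩ Dilnoza: 07:00–11:15.
Single common window of 255 minutes.

255 minutes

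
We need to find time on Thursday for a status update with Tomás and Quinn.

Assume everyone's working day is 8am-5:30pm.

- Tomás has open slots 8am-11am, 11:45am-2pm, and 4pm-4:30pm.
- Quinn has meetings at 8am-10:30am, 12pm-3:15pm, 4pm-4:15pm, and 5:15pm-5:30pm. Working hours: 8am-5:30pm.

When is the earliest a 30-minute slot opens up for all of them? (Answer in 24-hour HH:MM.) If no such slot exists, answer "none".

10:30

Quinn free within 08:00–17:30: 10:30–12:00, 15:15–16:00, 16:15–17:15.
Tomás ∩ Quinn: 10:30–11:00, 11:45–12:00, 16:15–16:30.
Windows ≥ 30 min: 10:30–11:00.
Earliest such window starts at 10:30.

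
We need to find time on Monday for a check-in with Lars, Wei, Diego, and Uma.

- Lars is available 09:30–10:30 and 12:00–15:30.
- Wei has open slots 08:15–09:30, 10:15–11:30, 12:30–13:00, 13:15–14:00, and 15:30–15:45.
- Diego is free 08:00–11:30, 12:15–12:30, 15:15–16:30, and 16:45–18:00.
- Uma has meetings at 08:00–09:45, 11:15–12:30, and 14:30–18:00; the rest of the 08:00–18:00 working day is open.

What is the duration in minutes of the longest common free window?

15 minutes

Uma free within 08:00–18:00: 09:45–11:15, 12:30–14:30.
Lars ∩ Wei: 10:15–10:30, 12:30–13:00, 13:15–14:00.
Lars ∩ Wei ∩ Diego: 10:15–10:30.
Lars ∩ Wei ∩ Diego ∩ Uma: 10:15–10:30.
Single common window of 15 minutes.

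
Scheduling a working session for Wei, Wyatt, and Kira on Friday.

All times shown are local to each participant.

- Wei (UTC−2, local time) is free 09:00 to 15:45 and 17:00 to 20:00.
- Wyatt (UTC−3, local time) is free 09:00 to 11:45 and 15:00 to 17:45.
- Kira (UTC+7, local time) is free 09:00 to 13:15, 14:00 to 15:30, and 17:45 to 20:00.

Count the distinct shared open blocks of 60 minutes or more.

Wei → UTC: 11:00–17:45, 19:00–22:00.
Wyatt → UTC: 12:00–14:45, 18:00–20:45.
Kira → UTC: 02:00–06:15, 07:00–08:30, 10:45–13:00.
Wei ∩ Wyatt: 12:00–14:45, 19:00–20:45.
Wei ∩ Wyatt ∩ Kira: 12:00–13:00.
Windows ≥ 60 min: 12:00–13:00.
That's 1 window.

1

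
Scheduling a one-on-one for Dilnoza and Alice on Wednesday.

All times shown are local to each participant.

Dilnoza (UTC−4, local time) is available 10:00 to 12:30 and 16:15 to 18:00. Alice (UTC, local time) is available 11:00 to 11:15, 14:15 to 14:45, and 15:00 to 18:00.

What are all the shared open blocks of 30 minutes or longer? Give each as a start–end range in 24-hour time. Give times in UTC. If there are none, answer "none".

14:15–14:45, 15:00–16:30

Dilnoza → UTC: 14:00–16:30, 20:15–22:00.
Alice → UTC: 11:00–11:15, 14:15–14:45, 15:00–18:00.
Dilnoza ∩ Alice: 14:15–14:45, 15:00–16:30.
Windows ≥ 30 min: 14:15–14:45, 15:00–16:30.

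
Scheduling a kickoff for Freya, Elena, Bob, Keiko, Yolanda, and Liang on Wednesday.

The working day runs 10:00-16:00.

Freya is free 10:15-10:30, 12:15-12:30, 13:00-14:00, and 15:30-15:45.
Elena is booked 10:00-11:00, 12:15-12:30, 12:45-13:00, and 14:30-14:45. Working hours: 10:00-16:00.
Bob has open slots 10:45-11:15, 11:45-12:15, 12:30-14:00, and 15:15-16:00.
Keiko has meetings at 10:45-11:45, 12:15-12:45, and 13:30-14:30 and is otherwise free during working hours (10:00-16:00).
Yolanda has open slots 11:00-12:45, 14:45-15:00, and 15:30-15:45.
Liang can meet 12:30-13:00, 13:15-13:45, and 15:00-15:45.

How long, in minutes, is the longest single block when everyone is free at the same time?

15 minutes

Elena free within 10:00–16:00: 11:00–12:15, 12:30–12:45, 13:00–14:30, 14:45–16:00.
Keiko free within 10:00–16:00: 10:00–10:45, 11:45–12:15, 12:45–13:30, 14:30–16:00.
Freya ∩ Elena: 13:00–14:00, 15:30–15:45.
Freya ∩ Elena ∩ Bob: 13:00–14:00, 15:30–15:45.
Freya ∩ Elena ∩ Bob ∩ Keiko: 13:00–13:30, 15:30–15:45.
Freya ∩ Elena ∩ Bob ∩ Keiko ∩ Yolanda: 15:30–15:45.
Freya ∩ Elena ∩ Bob ∩ Keiko ∩ Yolanda ∩ Liang: 15:30–15:45.
Single common window of 15 minutes.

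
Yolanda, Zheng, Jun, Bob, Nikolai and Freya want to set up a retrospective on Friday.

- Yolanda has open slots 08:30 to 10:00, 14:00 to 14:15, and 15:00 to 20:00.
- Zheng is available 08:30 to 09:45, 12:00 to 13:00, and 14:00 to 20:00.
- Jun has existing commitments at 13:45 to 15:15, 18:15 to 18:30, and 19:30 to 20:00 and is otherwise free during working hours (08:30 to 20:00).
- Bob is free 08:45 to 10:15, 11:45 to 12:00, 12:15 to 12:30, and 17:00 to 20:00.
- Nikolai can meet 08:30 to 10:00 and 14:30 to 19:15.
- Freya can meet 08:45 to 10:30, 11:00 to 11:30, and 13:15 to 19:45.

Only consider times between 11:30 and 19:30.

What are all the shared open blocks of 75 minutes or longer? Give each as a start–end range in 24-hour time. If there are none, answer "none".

Jun free within 08:30–20:00: 08:30–13:45, 15:15–18:15, 18:30–19:30.
Yolanda ∩ Zheng: 08:30–09:45, 14:00–14:15, 15:00–20:00.
Yolanda ∩ Zheng ∩ Jun: 08:30–09:45, 15:15–18:15, 18:30–19:30.
Yolanda ∩ Zheng ∩ Jun ∩ Bob: 08:45–09:45, 17:00–18:15, 18:30–19:30.
Yolanda ∩ Zheng ∩ Jun ∩ Bob ∩ Nikolai: 08:45–09:45, 17:00–18:15, 18:30–19:15.
Yolanda ∩ Zheng ∩ Jun ∩ Bob ∩ Nikolai ∩ Freya: 08:45–09:45, 17:00–18:15, 18:30–19:15.
Restricted to 11:30–19:30: 17:00–18:15, 18:30–19:15.
Windows ≥ 75 min: 17:00–18:15.

17:00–18:15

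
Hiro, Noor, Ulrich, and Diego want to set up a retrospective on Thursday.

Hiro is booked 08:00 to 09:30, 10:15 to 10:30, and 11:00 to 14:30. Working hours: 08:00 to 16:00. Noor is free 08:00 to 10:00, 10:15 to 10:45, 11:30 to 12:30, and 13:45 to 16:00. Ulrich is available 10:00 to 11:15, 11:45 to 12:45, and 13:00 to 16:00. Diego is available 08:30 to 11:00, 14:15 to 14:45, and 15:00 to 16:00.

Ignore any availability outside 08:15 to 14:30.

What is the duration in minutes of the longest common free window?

Hiro free within 08:00–16:00: 09:30–10:15, 10:30–11:00, 14:30–16:00.
Hiro ∩ Noor: 09:30–10:00, 10:30–10:45, 14:30–16:00.
Hiro ∩ Noor ∩ Ulrich: 10:30–10:45, 14:30–16:00.
Hiro ∩ Noor ∩ Ulrich ∩ Diego: 10:30–10:45, 14:30–14:45, 15:00–16:00.
Restricted to 08:15–14:30: 10:30–10:45.
Single common window of 15 minutes.

15 minutes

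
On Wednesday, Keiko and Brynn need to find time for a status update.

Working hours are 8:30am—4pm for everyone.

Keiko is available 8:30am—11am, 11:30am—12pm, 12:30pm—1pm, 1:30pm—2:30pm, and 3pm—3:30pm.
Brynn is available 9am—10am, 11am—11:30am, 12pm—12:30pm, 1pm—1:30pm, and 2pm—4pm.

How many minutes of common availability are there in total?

Keiko ∩ Brynn: 09:00–10:00, 14:00–14:30, 15:00–15:30.
Total common minutes: 60 + 30 + 30 = 120.

120 minutes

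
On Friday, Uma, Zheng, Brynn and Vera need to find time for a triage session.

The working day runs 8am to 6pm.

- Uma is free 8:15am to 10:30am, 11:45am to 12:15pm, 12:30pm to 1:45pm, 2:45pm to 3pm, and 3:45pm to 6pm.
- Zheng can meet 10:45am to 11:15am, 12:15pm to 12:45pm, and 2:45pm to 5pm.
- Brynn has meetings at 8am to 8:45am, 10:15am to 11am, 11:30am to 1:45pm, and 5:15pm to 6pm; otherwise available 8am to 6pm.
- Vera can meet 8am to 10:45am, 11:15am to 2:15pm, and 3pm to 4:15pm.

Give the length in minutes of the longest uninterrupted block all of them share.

Brynn free within 08:00–18:00: 08:45–10:15, 11:00–11:30, 13:45–17:15.
Uma ∩ Zheng: 12:30–12:45, 14:45–15:00, 15:45–17:00.
Uma ∩ Zheng ∩ Brynn: 14:45–15:00, 15:45–17:00.
Uma ∩ Zheng ∩ Brynn ∩ Vera: 15:45–16:15.
Single common window of 30 minutes.

30 minutes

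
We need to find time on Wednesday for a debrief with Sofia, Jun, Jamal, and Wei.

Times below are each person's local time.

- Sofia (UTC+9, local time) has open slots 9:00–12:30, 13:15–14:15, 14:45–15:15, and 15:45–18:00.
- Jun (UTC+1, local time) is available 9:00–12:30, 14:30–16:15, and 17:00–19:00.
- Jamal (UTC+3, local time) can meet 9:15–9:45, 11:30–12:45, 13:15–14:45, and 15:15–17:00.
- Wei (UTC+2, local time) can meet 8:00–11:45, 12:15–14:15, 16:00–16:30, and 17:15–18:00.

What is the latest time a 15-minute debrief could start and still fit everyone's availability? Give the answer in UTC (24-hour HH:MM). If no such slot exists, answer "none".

08:45

Sofia → UTC: 00:00–03:30, 04:15–05:15, 05:45–06:15, 06:45–09:00.
Jun → UTC: 08:00–11:30, 13:30–15:15, 16:00–18:00.
Jamal → UTC: 06:15–06:45, 08:30–09:45, 10:15–11:45, 12:15–14:00.
Wei → UTC: 06:00–09:45, 10:15–12:15, 14:00–14:30, 15:15–16:00.
Sofia ∩ Jun: 08:00–09:00.
Sofia ∩ Jun ∩ Jamal: 08:30–09:00.
Sofia ∩ Jun ∩ Jamal ∩ Wei: 08:30–09:00.
Windows ≥ 15 min: 08:30–09:00.
Latest start in the last window 08:30–09:00 is 09:00 − 15 min = 08:45.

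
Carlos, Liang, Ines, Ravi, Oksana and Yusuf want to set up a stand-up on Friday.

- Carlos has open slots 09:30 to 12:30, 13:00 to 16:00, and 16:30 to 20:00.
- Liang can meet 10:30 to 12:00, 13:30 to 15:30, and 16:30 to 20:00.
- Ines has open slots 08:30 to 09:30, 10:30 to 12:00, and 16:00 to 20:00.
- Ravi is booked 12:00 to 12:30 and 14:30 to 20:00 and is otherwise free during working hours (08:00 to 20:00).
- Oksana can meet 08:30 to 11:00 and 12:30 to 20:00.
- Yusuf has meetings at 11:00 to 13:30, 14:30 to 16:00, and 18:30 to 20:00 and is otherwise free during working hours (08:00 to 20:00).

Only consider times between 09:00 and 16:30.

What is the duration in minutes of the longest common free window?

30 minutes

Ravi free within 08:00–20:00: 08:00–12:00, 12:30–14:30.
Yusuf free within 08:00–20:00: 08:00–11:00, 13:30–14:30, 16:00–18:30.
Carlos ∩ Liang: 10:30–12:00, 13:30–15:30, 16:30–20:00.
Carlos ∩ Liang ∩ Ines: 10:30–12:00, 16:30–20:00.
Carlos ∩ Liang ∩ Ines ∩ Ravi: 10:30–12:00.
Carlos ∩ Liang ∩ Ines ∩ Ravi ∩ Oksana: 10:30–11:00.
Carlos ∩ Liang ∩ Ines ∩ Ravi ∩ Oksana ∩ Yusuf: 10:30–11:00.
Restricted to 09:00–16:30: 10:30–11:00.
Single common window of 30 minutes.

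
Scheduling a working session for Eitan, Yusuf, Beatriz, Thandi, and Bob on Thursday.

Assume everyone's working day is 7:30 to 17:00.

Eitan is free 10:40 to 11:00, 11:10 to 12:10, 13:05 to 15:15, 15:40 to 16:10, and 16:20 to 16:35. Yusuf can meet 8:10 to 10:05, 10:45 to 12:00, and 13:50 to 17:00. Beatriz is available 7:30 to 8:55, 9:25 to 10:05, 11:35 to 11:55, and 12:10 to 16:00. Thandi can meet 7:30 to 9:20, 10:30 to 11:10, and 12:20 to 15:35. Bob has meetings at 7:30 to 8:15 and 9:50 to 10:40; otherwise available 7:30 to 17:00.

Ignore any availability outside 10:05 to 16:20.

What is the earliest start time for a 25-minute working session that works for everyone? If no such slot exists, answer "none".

Bob free within 07:30–17:00: 08:15–09:50, 10:40–17:00.
Eitan ∩ Yusuf: 10:45–11:00, 11:10–12:00, 13:50–15:15, 15:40–16:10, 16:20–16:35.
Eitan ∩ Yusuf ∩ Beatriz: 11:35–11:55, 13:50–15:15, 15:40–16:00.
Eitan ∩ Yusuf ∩ Beatriz ∩ Thandi: 13:50–15:15.
Eitan ∩ Yusuf ∩ Beatriz ∩ Thandi ∩ Bob: 13:50–15:15.
Restricted to 10:05–16:20: 13:50–15:15.
Windows ≥ 25 min: 13:50–15:15.
Earliest such window starts at 13:50.

13:50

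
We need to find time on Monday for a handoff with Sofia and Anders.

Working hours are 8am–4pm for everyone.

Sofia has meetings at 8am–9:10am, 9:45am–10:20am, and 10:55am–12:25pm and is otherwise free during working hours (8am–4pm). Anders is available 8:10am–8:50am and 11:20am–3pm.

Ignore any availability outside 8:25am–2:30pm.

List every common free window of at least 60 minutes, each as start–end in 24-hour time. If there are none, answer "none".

12:25–14:30

Sofia free within 08:00–16:00: 09:10–09:45, 10:20–10:55, 12:25–16:00.
Sofia ∩ Anders: 12:25–15:00.
Restricted to 08:25–14:30: 12:25–14:30.
Windows ≥ 60 min: 12:25–14:30.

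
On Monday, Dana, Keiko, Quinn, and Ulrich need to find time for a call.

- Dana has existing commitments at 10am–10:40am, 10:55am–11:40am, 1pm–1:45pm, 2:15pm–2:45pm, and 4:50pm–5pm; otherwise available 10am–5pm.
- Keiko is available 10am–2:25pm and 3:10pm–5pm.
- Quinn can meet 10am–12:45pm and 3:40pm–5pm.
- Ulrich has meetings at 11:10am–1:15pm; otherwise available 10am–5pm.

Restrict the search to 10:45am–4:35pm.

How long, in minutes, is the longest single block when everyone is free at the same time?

Dana free within 10:00–17:00: 10:40–10:55, 11:40–13:00, 13:45–14:15, 14:45–16:50.
Ulrich free within 10:00–17:00: 10:00–11:10, 13:15–17:00.
Dana ∩ Keiko: 10:40–10:55, 11:40–13:00, 13:45–14:15, 15:10–16:50.
Dana ∩ Keiko ∩ Quinn: 10:40–10:55, 11:40–12:45, 15:40–16:50.
Dana ∩ Keiko ∩ Quinn ∩ Ulrich: 10:40–10:55, 15:40–16:50.
Restricted to 10:45–16:35: 10:45–10:55, 15:40–16:35.
Common window lengths: 10, 55 min; longest is 55.

55 minutes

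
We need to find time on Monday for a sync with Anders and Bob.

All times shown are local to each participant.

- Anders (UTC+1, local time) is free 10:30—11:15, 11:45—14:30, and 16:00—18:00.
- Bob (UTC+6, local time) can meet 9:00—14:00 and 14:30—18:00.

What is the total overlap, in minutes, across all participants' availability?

120 minutes

Anders → UTC: 09:30–10:15, 10:45–13:30, 15:00–17:00.
Bob → UTC: 03:00–08:00, 08:30–12:00.
Anders ∩ Bob: 09:30–10:15, 10:45–12:00.
Total common minutes: 45 + 75 = 120.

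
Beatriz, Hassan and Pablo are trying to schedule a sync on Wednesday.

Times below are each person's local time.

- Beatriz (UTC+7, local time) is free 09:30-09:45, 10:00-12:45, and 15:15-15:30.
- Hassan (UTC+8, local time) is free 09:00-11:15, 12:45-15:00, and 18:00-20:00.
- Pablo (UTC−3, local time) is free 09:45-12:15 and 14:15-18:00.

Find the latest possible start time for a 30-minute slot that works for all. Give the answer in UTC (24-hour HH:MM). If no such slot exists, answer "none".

none

Beatriz → UTC: 02:30–02:45, 03:00–05:45, 08:15–08:30.
Hassan → UTC: 01:00–03:15, 04:45–07:00, 10:00–12:00.
Pablo → UTC: 12:45–15:15, 17:15–21:00.
Beatriz ∩ Hassan: 02:30–02:45, 03:00–03:15, 04:45–05:45.
Beatriz ∩ Hassan ∩ Pablo: (none).
Windows ≥ 30 min: (none).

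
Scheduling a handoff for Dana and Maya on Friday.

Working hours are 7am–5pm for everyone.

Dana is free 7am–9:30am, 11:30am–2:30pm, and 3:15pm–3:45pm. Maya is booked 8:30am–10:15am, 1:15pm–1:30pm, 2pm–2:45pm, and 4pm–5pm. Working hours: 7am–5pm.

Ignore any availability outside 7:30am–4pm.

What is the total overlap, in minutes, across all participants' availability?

Maya free within 07:00–17:00: 07:00–08:30, 10:15–13:15, 13:30–14:00, 14:45–16:00.
Dana ∩ Maya: 07:00–08:30, 11:30–13:15, 13:30–14:00, 15:15–15:45.
Restricted to 07:30–16:00: 07:30–08:30, 11:30–13:15, 13:30–14:00, 15:15–15:45.
Total common minutes: 60 + 105 + 30 + 30 = 225.

225 minutes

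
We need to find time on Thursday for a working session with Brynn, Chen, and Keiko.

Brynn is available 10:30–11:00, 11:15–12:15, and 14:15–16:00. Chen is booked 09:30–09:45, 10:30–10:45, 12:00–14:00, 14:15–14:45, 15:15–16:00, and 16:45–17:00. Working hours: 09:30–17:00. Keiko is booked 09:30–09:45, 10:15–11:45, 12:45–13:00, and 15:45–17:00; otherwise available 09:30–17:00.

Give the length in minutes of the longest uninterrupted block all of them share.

30 minutes

Chen free within 09:30–17:00: 09:45–10:30, 10:45–12:00, 14:00–14:15, 14:45–15:15, 16:00–16:45.
Keiko free within 09:30–17:00: 09:45–10:15, 11:45–12:45, 13:00–15:45.
Brynn ∩ Chen: 10:45–11:00, 11:15–12:00, 14:45–15:15.
Brynn ∩ Chen ∩ Keiko: 11:45–12:00, 14:45–15:15.
Common window lengths: 15, 30 min; longest is 30.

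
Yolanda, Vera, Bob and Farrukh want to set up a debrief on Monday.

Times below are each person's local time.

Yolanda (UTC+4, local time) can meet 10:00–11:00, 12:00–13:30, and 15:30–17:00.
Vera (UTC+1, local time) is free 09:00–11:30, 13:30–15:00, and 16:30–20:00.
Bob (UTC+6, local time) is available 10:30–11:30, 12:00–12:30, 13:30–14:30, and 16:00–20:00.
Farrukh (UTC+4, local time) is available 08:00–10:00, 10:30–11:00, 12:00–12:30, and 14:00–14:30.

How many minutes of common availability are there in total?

30 minutes

Yolanda → UTC: 06:00–07:00, 08:00–09:30, 11:30–13:00.
Vera → UTC: 08:00–10:30, 12:30–14:00, 15:30–19:00.
Bob → UTC: 04:30–05:30, 06:00–06:30, 07:30–08:30, 10:00–14:00.
Farrukh → UTC: 04:00–06:00, 06:30–07:00, 08:00–08:30, 10:00–10:30.
Yolanda ∩ Vera: 08:00–09:30, 12:30–13:00.
Yolanda ∩ Vera ∩ Bob: 08:00–08:30, 12:30–13:00.
Yolanda ∩ Vera ∩ Bob ∩ Farrukh: 08:00–08:30.
Total common minutes: 30.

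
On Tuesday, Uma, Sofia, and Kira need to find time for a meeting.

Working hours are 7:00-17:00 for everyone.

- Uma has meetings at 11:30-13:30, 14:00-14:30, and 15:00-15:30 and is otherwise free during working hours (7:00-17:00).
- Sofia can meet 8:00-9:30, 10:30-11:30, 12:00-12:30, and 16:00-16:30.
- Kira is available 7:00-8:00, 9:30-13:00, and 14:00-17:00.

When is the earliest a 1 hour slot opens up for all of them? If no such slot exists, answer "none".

Uma free within 07:00–17:00: 07:00–11:30, 13:30–14:00, 14:30–15:00, 15:30–17:00.
Uma ∩ Sofia: 08:00–09:30, 10:30–11:30, 16:00–16:30.
Uma ∩ Sofia ∩ Kira: 10:30–11:30, 16:00–16:30.
Windows ≥ 60 min: 10:30–11:30.
Earliest such window starts at 10:30.

10:30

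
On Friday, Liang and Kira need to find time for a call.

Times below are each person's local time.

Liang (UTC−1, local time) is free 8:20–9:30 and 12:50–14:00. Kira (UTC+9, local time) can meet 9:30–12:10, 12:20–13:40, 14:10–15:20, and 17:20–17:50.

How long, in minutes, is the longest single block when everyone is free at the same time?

0 minutes

Liang → UTC: 09:20–10:30, 13:50–15:00.
Kira → UTC: 00:30–03:10, 03:20–04:40, 05:10–06:20, 08:20–08:50.
Liang ∩ Kira: (none).
No common window.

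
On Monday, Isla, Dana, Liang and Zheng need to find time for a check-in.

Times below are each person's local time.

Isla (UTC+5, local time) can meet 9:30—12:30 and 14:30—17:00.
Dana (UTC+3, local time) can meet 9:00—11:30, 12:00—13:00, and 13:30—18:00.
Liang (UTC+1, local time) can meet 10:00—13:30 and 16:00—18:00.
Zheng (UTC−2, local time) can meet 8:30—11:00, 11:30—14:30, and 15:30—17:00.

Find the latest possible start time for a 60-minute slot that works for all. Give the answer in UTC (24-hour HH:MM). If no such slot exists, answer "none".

11:00

Isla → UTC: 04:30–07:30, 09:30–12:00.
Dana → UTC: 06:00–08:30, 09:00–10:00, 10:30–15:00.
Liang → UTC: 09:00–12:30, 15:00–17:00.
Zheng → UTC: 10:30–13:00, 13:30–16:30, 17:30–19:00.
Isla ∩ Dana: 06:00–07:30, 09:30–10:00, 10:30–12:00.
Isla ∩ Dana ∩ Liang: 09:30–10:00, 10:30–12:00.
Isla ∩ Dana ∩ Liang ∩ Zheng: 10:30–12:00.
Windows ≥ 60 min: 10:30–12:00.
Latest start in the last window 10:30–12:00 is 12:00 − 60 min = 11:00.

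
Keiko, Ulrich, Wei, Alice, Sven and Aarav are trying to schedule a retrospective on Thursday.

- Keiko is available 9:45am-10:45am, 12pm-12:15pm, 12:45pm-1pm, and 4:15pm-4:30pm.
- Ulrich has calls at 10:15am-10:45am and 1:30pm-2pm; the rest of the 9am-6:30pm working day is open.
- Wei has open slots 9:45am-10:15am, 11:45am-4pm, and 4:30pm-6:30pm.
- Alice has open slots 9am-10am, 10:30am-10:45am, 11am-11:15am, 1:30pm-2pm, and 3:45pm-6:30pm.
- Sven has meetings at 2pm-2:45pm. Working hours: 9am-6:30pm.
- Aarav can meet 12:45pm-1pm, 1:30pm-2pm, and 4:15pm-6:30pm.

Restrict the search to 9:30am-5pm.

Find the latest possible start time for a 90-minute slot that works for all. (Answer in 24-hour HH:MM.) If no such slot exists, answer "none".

none

Ulrich free within 09:00–18:30: 09:00–10:15, 10:45–13:30, 14:00–18:30.
Sven free within 09:00–18:30: 09:00–14:00, 14:45–18:30.
Keiko ∩ Ulrich: 09:45–10:15, 12:00–12:15, 12:45–13:00, 16:15–16:30.
Keiko ∩ Ulrich ∩ Wei: 09:45–10:15, 12:00–12:15, 12:45–13:00.
Keiko ∩ Ulrich ∩ Wei ∩ Alice: 09:45–10:00.
Keiko ∩ Ulrich ∩ Wei ∩ Alice ∩ Sven: 09:45–10:00.
Keiko ∩ Ulrich ∩ Wei ∩ Alice ∩ Sven ∩ Aarav: (none).
Restricted to 09:30–17:00: (none).
Windows ≥ 90 min: (none).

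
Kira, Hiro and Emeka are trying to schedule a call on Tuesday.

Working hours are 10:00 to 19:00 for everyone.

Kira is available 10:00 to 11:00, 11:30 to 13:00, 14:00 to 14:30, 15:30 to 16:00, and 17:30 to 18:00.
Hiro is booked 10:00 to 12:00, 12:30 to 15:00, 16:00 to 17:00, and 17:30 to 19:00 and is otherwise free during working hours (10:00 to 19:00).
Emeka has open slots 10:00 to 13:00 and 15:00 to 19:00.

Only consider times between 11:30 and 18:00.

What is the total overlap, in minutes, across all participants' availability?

60 minutes

Hiro free within 10:00–19:00: 12:00–12:30, 15:00–16:00, 17:00–17:30.
Kira ∩ Hiro: 12:00–12:30, 15:30–16:00.
Kira ∩ Hiro ∩ Emeka: 12:00–12:30, 15:30–16:00.
Restricted to 11:30–18:00: 12:00–12:30, 15:30–16:00.
Total common minutes: 30 + 30 = 60.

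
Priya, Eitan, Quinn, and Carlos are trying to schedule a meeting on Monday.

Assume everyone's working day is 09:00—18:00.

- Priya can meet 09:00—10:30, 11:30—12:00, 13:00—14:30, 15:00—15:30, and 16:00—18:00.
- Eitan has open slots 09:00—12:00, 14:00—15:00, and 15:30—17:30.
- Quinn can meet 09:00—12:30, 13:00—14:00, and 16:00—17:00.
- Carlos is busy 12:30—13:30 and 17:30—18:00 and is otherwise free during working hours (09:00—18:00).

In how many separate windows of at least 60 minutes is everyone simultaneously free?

Carlos free within 09:00–18:00: 09:00–12:30, 13:30–17:30.
Priya ∩ Eitan: 09:00–10:30, 11:30–12:00, 14:00–14:30, 16:00–17:30.
Priya ∩ Eitan ∩ Quinn: 09:00–10:30, 11:30–12:00, 16:00–17:00.
Priya ∩ Eitan ∩ Quinn ∩ Carlos: 09:00–10:30, 11:30–12:00, 16:00–17:00.
Windows ≥ 60 min: 09:00–10:30, 16:00–17:00.
That's 2 windows.

2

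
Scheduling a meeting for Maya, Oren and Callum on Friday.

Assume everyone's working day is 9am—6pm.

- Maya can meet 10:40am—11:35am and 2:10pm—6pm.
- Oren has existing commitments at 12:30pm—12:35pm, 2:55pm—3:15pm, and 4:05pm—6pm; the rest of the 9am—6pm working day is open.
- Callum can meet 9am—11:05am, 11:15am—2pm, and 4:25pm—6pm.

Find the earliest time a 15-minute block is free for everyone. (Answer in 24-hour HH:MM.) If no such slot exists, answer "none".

10:40

Oren free within 09:00–18:00: 09:00–12:30, 12:35–14:55, 15:15–16:05.
Maya ∩ Oren: 10:40–11:35, 14:10–14:55, 15:15–16:05.
Maya ∩ Oren ∩ Callum: 10:40–11:05, 11:15–11:35.
Windows ≥ 15 min: 10:40–11:05, 11:15–11:35.
Earliest such window starts at 10:40.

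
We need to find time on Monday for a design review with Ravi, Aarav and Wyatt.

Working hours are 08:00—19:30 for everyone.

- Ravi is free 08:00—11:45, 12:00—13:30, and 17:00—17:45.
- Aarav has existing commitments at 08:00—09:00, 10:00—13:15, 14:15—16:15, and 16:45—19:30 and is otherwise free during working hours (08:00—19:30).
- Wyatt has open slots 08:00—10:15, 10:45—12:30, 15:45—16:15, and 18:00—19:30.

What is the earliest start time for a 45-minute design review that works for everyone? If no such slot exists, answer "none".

09:00

Aarav free within 08:00–19:30: 09:00–10:00, 13:15–14:15, 16:15–16:45.
Ravi ∩ Aarav: 09:00–10:00, 13:15–13:30.
Ravi ∩ Aarav ∩ Wyatt: 09:00–10:00.
Windows ≥ 45 min: 09:00–10:00.
Earliest such window starts at 09:00.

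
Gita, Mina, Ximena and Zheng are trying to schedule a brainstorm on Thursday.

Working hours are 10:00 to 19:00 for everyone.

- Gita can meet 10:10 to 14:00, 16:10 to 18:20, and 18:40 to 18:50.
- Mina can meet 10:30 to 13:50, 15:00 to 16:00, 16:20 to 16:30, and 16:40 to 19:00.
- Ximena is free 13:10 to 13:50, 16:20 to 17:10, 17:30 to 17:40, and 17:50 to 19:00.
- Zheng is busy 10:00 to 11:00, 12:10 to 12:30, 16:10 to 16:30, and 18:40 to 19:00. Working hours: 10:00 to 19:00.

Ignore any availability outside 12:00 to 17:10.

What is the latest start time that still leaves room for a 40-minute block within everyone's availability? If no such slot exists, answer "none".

Zheng free within 10:00–19:00: 11:00–12:10, 12:30–16:10, 16:30–18:40.
Gita ∩ Mina: 10:30–13:50, 16:20–16:30, 16:40–18:20, 18:40–18:50.
Gita ∩ Mina ∩ Ximena: 13:10–13:50, 16:20–16:30, 16:40–17:10, 17:30–17:40, 17:50–18:20, 18:40–18:50.
Gita ∩ Mina ∩ Ximena ∩ Zheng: 13:10–13:50, 16:40–17:10, 17:30–17:40, 17:50–18:20.
Restricted to 12:00–17:10: 13:10–13:50, 16:40–17:10.
Windows ≥ 40 min: 13:10–13:50.
Latest start in the last window 13:10–13:50 is 13:50 − 40 min = 13:10.

13:10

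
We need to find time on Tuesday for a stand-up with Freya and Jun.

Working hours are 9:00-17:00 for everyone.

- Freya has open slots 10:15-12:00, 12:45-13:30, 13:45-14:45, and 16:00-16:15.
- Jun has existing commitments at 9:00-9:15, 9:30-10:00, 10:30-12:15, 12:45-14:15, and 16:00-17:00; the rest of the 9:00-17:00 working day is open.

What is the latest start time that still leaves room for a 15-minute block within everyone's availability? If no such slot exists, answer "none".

Jun free within 09:00–17:00: 09:15–09:30, 10:00–10:30, 12:15–12:45, 14:15–16:00.
Freya ∩ Jun: 10:15–10:30, 14:15–14:45.
Windows ≥ 15 min: 10:15–10:30, 14:15–14:45.
Latest start in the last window 14:15–14:45 is 14:45 − 15 min = 14:30.

14:30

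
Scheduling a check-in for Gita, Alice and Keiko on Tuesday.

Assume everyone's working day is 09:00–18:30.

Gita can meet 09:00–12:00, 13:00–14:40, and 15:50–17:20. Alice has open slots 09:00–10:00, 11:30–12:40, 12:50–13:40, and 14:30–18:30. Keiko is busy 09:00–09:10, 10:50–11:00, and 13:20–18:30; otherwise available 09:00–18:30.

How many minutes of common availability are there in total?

Keiko free within 09:00–18:30: 09:10–10:50, 11:00–13:20.
Gita ∩ Alice: 09:00–10:00, 11:30–12:00, 13:00–13:40, 14:30–14:40, 15:50–17:20.
Gita ∩ Alice ∩ Keiko: 09:10–10:00, 11:30–12:00, 13:00–13:20.
Total common minutes: 50 + 30 + 20 = 100.

100 minutes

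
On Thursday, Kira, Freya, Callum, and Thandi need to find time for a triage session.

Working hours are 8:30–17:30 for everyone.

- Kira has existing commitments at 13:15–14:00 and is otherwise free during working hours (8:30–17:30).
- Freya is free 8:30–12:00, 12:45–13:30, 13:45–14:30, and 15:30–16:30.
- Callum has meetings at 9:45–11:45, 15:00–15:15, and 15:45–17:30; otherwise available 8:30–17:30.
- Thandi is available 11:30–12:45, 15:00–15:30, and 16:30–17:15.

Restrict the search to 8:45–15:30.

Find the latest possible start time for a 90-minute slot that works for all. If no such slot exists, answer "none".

Kira free within 08:30–17:30: 08:30–13:15, 14:00–17:30.
Callum free within 08:30–17:30: 08:30–09:45, 11:45–15:00, 15:15–15:45.
Kira ∩ Freya: 08:30–12:00, 12:45–13:15, 14:00–14:30, 15:30–16:30.
Kira ∩ Freya ∩ Callum: 08:30–09:45, 11:45–12:00, 12:45–13:15, 14:00–14:30, 15:30–15:45.
Kira ∩ Freya ∩ Callum ∩ Thandi: 11:45–12:00.
Restricted to 08:45–15:30: 11:45–12:00.
Windows ≥ 90 min: (none).

none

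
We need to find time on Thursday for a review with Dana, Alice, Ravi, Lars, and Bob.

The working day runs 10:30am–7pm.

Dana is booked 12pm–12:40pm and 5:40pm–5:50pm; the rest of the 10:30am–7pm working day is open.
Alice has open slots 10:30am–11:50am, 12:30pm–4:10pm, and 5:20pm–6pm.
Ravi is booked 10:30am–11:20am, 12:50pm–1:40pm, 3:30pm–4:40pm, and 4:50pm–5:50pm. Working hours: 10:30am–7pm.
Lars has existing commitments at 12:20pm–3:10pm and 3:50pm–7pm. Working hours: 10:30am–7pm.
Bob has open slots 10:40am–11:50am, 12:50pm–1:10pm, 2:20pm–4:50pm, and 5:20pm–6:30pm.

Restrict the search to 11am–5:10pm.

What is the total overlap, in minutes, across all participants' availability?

Dana free within 10:30–19:00: 10:30–12:00, 12:40–17:40, 17:50–19:00.
Ravi free within 10:30–19:00: 11:20–12:50, 13:40–15:30, 16:40–16:50, 17:50–19:00.
Lars free within 10:30–19:00: 10:30–12:20, 15:10–15:50.
Dana ∩ Alice: 10:30–11:50, 12:40–16:10, 17:20–17:40, 17:50–18:00.
Dana ∩ Alice ∩ Ravi: 11:20–11:50, 12:40–12:50, 13:40–15:30, 17:50–18:00.
Dana ∩ Alice ∩ Ravi ∩ Lars: 11:20–11:50, 15:10–15:30.
Dana ∩ Alice ∩ Ravi ∩ Lars ∩ Bob: 11:20–11:50, 15:10–15:30.
Restricted to 11:00–17:10: 11:20–11:50, 15:10–15:30.
Total common minutes: 30 + 20 = 50.

50 minutes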